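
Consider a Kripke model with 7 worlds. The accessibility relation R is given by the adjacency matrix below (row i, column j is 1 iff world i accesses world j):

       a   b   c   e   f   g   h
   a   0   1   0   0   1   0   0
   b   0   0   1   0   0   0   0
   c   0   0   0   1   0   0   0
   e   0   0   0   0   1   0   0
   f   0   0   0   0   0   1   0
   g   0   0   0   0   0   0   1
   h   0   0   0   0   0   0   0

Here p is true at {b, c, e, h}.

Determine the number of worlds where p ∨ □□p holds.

6

a: p is F, □□p is F. ✗
b: p is T, □□p is T. ✓
c: p is T, □□p is F. ✓
e: p is T, □□p is F. ✓
f: p is F, □□p is T. ✓
g: p is F, □□p is T. ✓
h: p is T, □□p is T. ✓
Satisfying worlds: {b, c, e, f, g, h}.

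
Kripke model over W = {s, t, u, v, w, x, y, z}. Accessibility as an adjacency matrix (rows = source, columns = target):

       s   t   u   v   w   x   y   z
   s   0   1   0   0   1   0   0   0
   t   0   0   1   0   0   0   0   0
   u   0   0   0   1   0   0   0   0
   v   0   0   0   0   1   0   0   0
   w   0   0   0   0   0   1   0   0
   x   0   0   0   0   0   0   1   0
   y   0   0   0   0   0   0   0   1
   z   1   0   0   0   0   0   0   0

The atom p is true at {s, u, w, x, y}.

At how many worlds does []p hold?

5

s: successors {t, w}; p there: t:F, w:T. ✗
t: successors {u}; p there: u:T. ✓
u: successors {v}; p there: v:F. ✗
v: successors {w}; p there: w:T. ✓
w: successors {x}; p there: x:T. ✓
x: successors {y}; p there: y:T. ✓
y: successors {z}; p there: z:F. ✗
z: successors {s}; p there: s:T. ✓
Satisfying worlds: {t, v, w, x, z}.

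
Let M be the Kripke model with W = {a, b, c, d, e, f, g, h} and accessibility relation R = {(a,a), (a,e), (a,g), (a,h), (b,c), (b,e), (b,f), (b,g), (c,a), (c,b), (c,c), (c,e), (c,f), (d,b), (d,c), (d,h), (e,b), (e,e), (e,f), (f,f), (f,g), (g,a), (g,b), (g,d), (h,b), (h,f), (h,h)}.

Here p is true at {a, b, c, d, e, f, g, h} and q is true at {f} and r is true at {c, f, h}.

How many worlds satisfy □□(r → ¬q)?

a: successors {a, e, g, h}; □(r → ¬q) there: a:T, e:F, g:T, h:F. ✗
b: successors {c, e, f, g}; □(r → ¬q) there: c:F, e:F, f:F, g:T. ✗
c: successors {a, b, c, e, f}; □(r → ¬q) there: a:T, b:F, c:F, e:F, f:F. ✗
d: successors {b, c, h}; □(r → ¬q) there: b:F, c:F, h:F. ✗
e: successors {b, e, f}; □(r → ¬q) there: b:F, e:F, f:F. ✗
f: successors {f, g}; □(r → ¬q) there: f:F, g:T. ✗
g: successors {a, b, d}; □(r → ¬q) there: a:T, b:F, d:T. ✗
h: successors {b, f, h}; □(r → ¬q) there: b:F, f:F, h:F. ✗
Satisfying worlds: ∅.

0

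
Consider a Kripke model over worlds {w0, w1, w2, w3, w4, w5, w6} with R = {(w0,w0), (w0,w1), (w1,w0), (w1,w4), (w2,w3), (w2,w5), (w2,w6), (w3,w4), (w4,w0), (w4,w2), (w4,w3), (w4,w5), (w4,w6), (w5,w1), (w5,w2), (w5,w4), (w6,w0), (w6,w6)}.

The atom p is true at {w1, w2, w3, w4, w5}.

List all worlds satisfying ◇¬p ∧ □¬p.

w0: ◇¬p is T, □¬p is F. ✗
w1: ◇¬p is T, □¬p is F. ✗
w2: ◇¬p is T, □¬p is F. ✗
w3: ◇¬p is F, □¬p is F. ✗
w4: ◇¬p is T, □¬p is F. ✗
w5: ◇¬p is F, □¬p is F. ✗
w6: ◇¬p is T, □¬p is T. ✓

{w6}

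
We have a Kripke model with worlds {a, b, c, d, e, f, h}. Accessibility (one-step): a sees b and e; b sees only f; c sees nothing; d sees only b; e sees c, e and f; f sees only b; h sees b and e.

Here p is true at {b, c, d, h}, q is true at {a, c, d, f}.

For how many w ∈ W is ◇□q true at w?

5

a: successors {b, e}; □q there: b:T, e:F. ✓
b: successors {f}; □q there: f:F. ✗
c: no successors, so ◇□q fails. ✗
d: successors {b}; □q there: b:T. ✓
e: successors {c, e, f}; □q there: c:T, e:F, f:F. ✓
f: successors {b}; □q there: b:T. ✓
h: successors {b, e}; □q there: b:T, e:F. ✓
Satisfying worlds: {a, d, e, f, h}.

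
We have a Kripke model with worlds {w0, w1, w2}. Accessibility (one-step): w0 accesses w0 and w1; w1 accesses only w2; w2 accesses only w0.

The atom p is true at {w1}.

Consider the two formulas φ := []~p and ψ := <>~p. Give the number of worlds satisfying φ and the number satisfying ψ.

For []~p:
w0: successors {w0, w1}; ~p there: w0:T, w1:F. ✗
w1: successors {w2}; ~p there: w2:T. ✓
w2: successors {w0}; ~p there: w0:T. ✓
— 2 worlds.
For <>~p:
w0: successors {w0, w1}; ~p there: w0:T, w1:F. ✓
w1: successors {w2}; ~p there: w2:T. ✓
w2: successors {w0}; ~p there: w0:T. ✓
— 3 worlds.

2 and 3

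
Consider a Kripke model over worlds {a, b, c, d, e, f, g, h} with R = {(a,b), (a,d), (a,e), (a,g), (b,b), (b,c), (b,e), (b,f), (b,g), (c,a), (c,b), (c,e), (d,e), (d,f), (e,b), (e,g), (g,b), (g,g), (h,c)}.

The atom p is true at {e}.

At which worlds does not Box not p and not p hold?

a: not Box not p is T, not p is T. ✓
b: not Box not p is T, not p is T. ✓
c: not Box not p is T, not p is T. ✓
d: not Box not p is T, not p is T. ✓
e: not Box not p is F, not p is F. ✗
f: not Box not p is F, not p is T. ✗
g: not Box not p is F, not p is T. ✗
h: not Box not p is F, not p is T. ✗

{a, b, c, d}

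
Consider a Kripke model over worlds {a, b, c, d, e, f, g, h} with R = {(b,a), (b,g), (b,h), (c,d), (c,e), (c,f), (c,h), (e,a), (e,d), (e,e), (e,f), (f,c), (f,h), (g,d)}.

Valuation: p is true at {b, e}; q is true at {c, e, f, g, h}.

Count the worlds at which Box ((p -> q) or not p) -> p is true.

2

a: Box ((p -> q) or not p) is T, p is F. ✗
b: Box ((p -> q) or not p) is T, p is T. ✓
c: Box ((p -> q) or not p) is T, p is F. ✗
d: Box ((p -> q) or not p) is T, p is F. ✗
e: Box ((p -> q) or not p) is T, p is T. ✓
f: Box ((p -> q) or not p) is T, p is F. ✗
g: Box ((p -> q) or not p) is T, p is F. ✗
h: Box ((p -> q) or not p) is T, p is F. ✗
Satisfying worlds: {b, e}.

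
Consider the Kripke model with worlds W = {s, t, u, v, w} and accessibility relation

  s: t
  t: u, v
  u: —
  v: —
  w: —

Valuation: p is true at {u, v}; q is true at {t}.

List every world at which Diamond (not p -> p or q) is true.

{s, t}

s: successors {t}; not p -> p or q there: t:T. ✓
t: successors {u, v}; not p -> p or q there: u:T, v:T. ✓
u: no successors, so Diamond (not p -> p or q) fails. ✗
v: no successors, so Diamond (not p -> p or q) fails. ✗
w: no successors, so Diamond (not p -> p or q) fails. ✗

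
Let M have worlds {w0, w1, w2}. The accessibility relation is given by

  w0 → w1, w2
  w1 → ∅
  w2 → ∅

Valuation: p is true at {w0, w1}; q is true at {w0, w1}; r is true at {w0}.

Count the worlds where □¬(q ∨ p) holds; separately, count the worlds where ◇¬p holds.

For □¬(q ∨ p):
w0: successors {w1, w2}; ¬(q ∨ p) there: w1:F, w2:T. ✗
w1: no successors, so □¬(q ∨ p) holds vacuously. ✓
w2: no successors, so □¬(q ∨ p) holds vacuously. ✓
— 2 worlds.
For ◇¬p:
w0: successors {w1, w2}; ¬p there: w1:F, w2:T. ✓
w1: no successors, so ◇¬p fails. ✗
w2: no successors, so ◇¬p fails. ✗
— 1 world.

2 and 1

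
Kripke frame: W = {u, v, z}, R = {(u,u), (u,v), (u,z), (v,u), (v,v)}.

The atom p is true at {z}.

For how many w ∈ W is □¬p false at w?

u: successors {u, v, z}; ¬p there: u:T, v:T, z:F. ✗
v: successors {u, v}; ¬p there: u:T, v:T. ✓
z: no successors, so □¬p holds vacuously. ✓
Satisfying worlds: {v, z}.
So □¬p fails at the other 1 world.

1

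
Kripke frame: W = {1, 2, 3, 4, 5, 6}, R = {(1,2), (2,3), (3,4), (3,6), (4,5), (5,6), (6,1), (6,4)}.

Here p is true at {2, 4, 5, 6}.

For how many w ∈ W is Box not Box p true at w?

1: successors {2}; not Box p there: 2:T. ✓
2: successors {3}; not Box p there: 3:F. ✗
3: successors {4, 6}; not Box p there: 4:F, 6:T. ✗
4: successors {5}; not Box p there: 5:F. ✗
5: successors {6}; not Box p there: 6:T. ✓
6: successors {1, 4}; not Box p there: 1:F, 4:F. ✗
Satisfying worlds: {1, 5}.

2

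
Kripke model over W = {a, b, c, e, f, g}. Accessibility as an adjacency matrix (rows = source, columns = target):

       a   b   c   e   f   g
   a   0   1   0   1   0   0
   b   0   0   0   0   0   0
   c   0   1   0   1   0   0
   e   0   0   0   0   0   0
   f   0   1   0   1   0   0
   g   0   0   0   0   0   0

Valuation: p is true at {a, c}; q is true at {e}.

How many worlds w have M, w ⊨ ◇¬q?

3

a: successors {b, e}; ¬q there: b:T, e:F. ✓
b: no successors, so ◇¬q fails. ✗
c: successors {b, e}; ¬q there: b:T, e:F. ✓
e: no successors, so ◇¬q fails. ✗
f: successors {b, e}; ¬q there: b:T, e:F. ✓
g: no successors, so ◇¬q fails. ✗
Satisfying worlds: {a, c, f}.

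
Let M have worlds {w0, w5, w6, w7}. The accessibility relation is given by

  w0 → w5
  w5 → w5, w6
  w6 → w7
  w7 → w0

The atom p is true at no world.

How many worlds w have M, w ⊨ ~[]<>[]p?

w0: []<>[]p is F. ✓
w5: []<>[]p is F. ✓
w6: []<>[]p is F. ✓
w7: []<>[]p is F. ✓
Satisfying worlds: {w0, w5, w6, w7}.

4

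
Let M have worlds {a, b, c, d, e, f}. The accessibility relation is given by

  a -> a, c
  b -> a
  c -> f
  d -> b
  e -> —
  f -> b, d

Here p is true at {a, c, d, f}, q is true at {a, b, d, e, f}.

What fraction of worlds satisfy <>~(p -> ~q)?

a: successors {a, c}; ~(p -> ~q) there: a:T, c:F. ✓
b: successors {a}; ~(p -> ~q) there: a:T. ✓
c: successors {f}; ~(p -> ~q) there: f:T. ✓
d: successors {b}; ~(p -> ~q) there: b:F. ✗
e: no successors, so <>~(p -> ~q) fails. ✗
f: successors {b, d}; ~(p -> ~q) there: b:F, d:T. ✓
That's 4 of 6 worlds, so 4/6 = 2/3.

2/3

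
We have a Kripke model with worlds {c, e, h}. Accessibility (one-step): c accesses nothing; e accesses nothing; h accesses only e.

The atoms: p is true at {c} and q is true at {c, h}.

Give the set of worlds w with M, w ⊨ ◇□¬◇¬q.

c: no successors, so ◇□¬◇¬q fails. ✗
e: no successors, so ◇□¬◇¬q fails. ✗
h: successors {e}; □¬◇¬q there: e:T. ✓

{h}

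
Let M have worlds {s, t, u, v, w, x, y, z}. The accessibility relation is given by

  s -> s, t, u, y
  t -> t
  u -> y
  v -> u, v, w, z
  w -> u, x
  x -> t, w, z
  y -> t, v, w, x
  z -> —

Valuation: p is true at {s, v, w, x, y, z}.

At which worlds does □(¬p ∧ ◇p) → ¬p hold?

s: □(¬p ∧ ◇p) is F, ¬p is F. ✓
t: □(¬p ∧ ◇p) is F, ¬p is T. ✓
u: □(¬p ∧ ◇p) is F, ¬p is T. ✓
v: □(¬p ∧ ◇p) is F, ¬p is F. ✓
w: □(¬p ∧ ◇p) is F, ¬p is F. ✓
x: □(¬p ∧ ◇p) is F, ¬p is F. ✓
y: □(¬p ∧ ◇p) is F, ¬p is F. ✓
z: □(¬p ∧ ◇p) is T, ¬p is F. ✗

{s, t, u, v, w, x, y}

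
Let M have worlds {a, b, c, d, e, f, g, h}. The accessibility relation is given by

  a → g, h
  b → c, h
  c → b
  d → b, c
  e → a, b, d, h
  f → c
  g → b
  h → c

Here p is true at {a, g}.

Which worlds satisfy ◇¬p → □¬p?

{b, c, d, f, g, h}

a: ◇¬p is T, □¬p is F. ✗
b: ◇¬p is T, □¬p is T. ✓
c: ◇¬p is T, □¬p is T. ✓
d: ◇¬p is T, □¬p is T. ✓
e: ◇¬p is T, □¬p is F. ✗
f: ◇¬p is T, □¬p is T. ✓
g: ◇¬p is T, □¬p is T. ✓
h: ◇¬p is T, □¬p is T. ✓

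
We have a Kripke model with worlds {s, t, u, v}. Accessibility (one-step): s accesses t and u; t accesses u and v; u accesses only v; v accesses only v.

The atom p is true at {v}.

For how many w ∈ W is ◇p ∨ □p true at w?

3

s: ◇p is F, □p is F. ✗
t: ◇p is T, □p is F. ✓
u: ◇p is T, □p is T. ✓
v: ◇p is T, □p is T. ✓
Satisfying worlds: {t, u, v}.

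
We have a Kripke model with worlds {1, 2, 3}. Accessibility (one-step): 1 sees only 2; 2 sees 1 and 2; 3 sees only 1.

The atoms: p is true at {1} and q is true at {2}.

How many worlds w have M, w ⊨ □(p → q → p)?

3

1: successors {2}; p → q → p there: 2:T. ✓
2: successors {1, 2}; p → q → p there: 1:T, 2:T. ✓
3: successors {1}; p → q → p there: 1:T. ✓
Satisfying worlds: {1, 2, 3}.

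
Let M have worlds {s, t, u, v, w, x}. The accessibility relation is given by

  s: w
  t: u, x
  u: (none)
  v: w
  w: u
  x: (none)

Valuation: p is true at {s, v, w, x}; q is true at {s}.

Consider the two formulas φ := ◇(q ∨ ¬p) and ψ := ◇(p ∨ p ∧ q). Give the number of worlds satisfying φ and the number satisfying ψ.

2 and 3

For ◇(q ∨ ¬p):
s: successors {w}; q ∨ ¬p there: w:F. ✗
t: successors {u, x}; q ∨ ¬p there: u:T, x:F. ✓
u: no successors, so ◇(q ∨ ¬p) fails. ✗
v: successors {w}; q ∨ ¬p there: w:F. ✗
w: successors {u}; q ∨ ¬p there: u:T. ✓
x: no successors, so ◇(q ∨ ¬p) fails. ✗
— 2 worlds.
For ◇(p ∨ p ∧ q):
s: successors {w}; p ∨ p ∧ q there: w:T. ✓
t: successors {u, x}; p ∨ p ∧ q there: u:F, x:T. ✓
u: no successors, so ◇(p ∨ p ∧ q) fails. ✗
v: successors {w}; p ∨ p ∧ q there: w:T. ✓
w: successors {u}; p ∨ p ∧ q there: u:F. ✗
x: no successors, so ◇(p ∨ p ∧ q) fails. ✗
— 3 worlds.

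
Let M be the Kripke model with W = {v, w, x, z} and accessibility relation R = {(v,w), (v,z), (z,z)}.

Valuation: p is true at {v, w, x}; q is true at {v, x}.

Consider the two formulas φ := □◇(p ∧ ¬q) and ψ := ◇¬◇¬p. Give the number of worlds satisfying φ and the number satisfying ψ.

For □◇(p ∧ ¬q):
v: successors {w, z}; ◇(p ∧ ¬q) there: w:F, z:F. ✗
w: no successors, so □◇(p ∧ ¬q) holds vacuously. ✓
x: no successors, so □◇(p ∧ ¬q) holds vacuously. ✓
z: successors {z}; ◇(p ∧ ¬q) there: z:F. ✗
— 2 worlds.
For ◇¬◇¬p:
v: successors {w, z}; ¬◇¬p there: w:T, z:F. ✓
w: no successors, so ◇¬◇¬p fails. ✗
x: no successors, so ◇¬◇¬p fails. ✗
z: successors {z}; ¬◇¬p there: z:F. ✗
— 1 world.

2 and 1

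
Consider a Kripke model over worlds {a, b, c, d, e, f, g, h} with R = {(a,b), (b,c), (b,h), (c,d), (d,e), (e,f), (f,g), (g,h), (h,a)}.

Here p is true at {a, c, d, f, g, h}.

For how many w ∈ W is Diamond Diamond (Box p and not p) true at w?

2

a: successors {b}; Diamond (Box p and not p) there: b:F. ✗
b: successors {c, h}; Diamond (Box p and not p) there: c:F, h:F. ✗
c: successors {d}; Diamond (Box p and not p) there: d:T. ✓
d: successors {e}; Diamond (Box p and not p) there: e:F. ✗
e: successors {f}; Diamond (Box p and not p) there: f:F. ✗
f: successors {g}; Diamond (Box p and not p) there: g:F. ✗
g: successors {h}; Diamond (Box p and not p) there: h:F. ✗
h: successors {a}; Diamond (Box p and not p) there: a:T. ✓
Satisfying worlds: {c, h}.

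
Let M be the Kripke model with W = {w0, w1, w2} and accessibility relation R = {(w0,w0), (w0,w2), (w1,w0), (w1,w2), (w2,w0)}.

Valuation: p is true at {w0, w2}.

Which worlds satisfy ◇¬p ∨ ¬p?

w0: ◇¬p is F, ¬p is F. ✗
w1: ◇¬p is F, ¬p is T. ✓
w2: ◇¬p is F, ¬p is F. ✗

{w1}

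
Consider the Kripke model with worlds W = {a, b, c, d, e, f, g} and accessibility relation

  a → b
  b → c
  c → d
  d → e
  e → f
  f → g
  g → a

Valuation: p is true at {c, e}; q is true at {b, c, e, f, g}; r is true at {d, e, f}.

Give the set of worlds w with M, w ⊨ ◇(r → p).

a: successors {b}; r → p there: b:T. ✓
b: successors {c}; r → p there: c:T. ✓
c: successors {d}; r → p there: d:F. ✗
d: successors {e}; r → p there: e:T. ✓
e: successors {f}; r → p there: f:F. ✗
f: successors {g}; r → p there: g:T. ✓
g: successors {a}; r → p there: a:T. ✓

{a, b, d, f, g}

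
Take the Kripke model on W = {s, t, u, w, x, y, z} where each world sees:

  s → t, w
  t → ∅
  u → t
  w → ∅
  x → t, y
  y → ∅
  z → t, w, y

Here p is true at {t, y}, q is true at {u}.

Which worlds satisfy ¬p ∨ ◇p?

{s, u, w, x, z}

s: ¬p is T, ◇p is T. ✓
t: ¬p is F, ◇p is F. ✗
u: ¬p is T, ◇p is T. ✓
w: ¬p is T, ◇p is F. ✓
x: ¬p is T, ◇p is T. ✓
y: ¬p is F, ◇p is F. ✗
z: ¬p is T, ◇p is T. ✓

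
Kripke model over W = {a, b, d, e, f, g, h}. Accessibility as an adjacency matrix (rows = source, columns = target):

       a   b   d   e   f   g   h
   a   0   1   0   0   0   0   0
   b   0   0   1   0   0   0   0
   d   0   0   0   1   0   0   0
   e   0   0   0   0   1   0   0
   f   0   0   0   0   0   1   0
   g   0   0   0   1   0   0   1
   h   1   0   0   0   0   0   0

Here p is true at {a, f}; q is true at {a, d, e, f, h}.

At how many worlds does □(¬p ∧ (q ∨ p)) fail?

a: successors {b}; ¬p ∧ (q ∨ p) there: b:F. ✗
b: successors {d}; ¬p ∧ (q ∨ p) there: d:T. ✓
d: successors {e}; ¬p ∧ (q ∨ p) there: e:T. ✓
e: successors {f}; ¬p ∧ (q ∨ p) there: f:F. ✗
f: successors {g}; ¬p ∧ (q ∨ p) there: g:F. ✗
g: successors {e, h}; ¬p ∧ (q ∨ p) there: e:T, h:T. ✓
h: successors {a}; ¬p ∧ (q ∨ p) there: a:F. ✗
Satisfying worlds: {b, d, g}.
So □(¬p ∧ (q ∨ p)) fails at the other 4 worlds.

4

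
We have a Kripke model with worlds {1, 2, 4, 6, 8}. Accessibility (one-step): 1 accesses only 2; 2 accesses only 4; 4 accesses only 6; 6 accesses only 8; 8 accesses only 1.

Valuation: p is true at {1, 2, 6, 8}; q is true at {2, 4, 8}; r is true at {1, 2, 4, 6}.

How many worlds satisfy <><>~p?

1

1: successors {2}; <>~p there: 2:T. ✓
2: successors {4}; <>~p there: 4:F. ✗
4: successors {6}; <>~p there: 6:F. ✗
6: successors {8}; <>~p there: 8:F. ✗
8: successors {1}; <>~p there: 1:F. ✗
Satisfying worlds: {1}.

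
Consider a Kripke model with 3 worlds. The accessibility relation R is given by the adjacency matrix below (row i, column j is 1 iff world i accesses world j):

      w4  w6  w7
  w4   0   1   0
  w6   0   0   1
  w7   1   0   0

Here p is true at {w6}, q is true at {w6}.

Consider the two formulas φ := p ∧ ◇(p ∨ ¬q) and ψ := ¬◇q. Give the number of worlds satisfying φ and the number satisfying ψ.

1 and 2

For p ∧ ◇(p ∨ ¬q):
w4: p is F, ◇(p ∨ ¬q) is T. ✗
w6: p is T, ◇(p ∨ ¬q) is T. ✓
w7: p is F, ◇(p ∨ ¬q) is T. ✗
— 1 world.
For ¬◇q:
w4: ◇q is T. ✗
w6: ◇q is F. ✓
w7: ◇q is F. ✓
— 2 worlds.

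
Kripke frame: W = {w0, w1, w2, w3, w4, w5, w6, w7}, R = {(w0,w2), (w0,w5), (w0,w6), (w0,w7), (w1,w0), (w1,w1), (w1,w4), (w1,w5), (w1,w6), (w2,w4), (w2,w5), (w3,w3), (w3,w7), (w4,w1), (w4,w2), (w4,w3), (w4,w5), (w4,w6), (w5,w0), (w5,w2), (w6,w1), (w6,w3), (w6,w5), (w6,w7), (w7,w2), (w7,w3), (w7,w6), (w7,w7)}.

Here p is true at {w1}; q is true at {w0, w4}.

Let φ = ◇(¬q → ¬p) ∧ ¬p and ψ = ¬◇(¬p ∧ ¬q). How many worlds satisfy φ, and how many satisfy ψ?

7 and 0

For ◇(¬q → ¬p) ∧ ¬p:
w0: ◇(¬q → ¬p) is T, ¬p is T. ✓
w1: ◇(¬q → ¬p) is T, ¬p is F. ✗
w2: ◇(¬q → ¬p) is T, ¬p is T. ✓
w3: ◇(¬q → ¬p) is T, ¬p is T. ✓
w4: ◇(¬q → ¬p) is T, ¬p is T. ✓
w5: ◇(¬q → ¬p) is T, ¬p is T. ✓
w6: ◇(¬q → ¬p) is T, ¬p is T. ✓
w7: ◇(¬q → ¬p) is T, ¬p is T. ✓
— 7 worlds.
For ¬◇(¬p ∧ ¬q):
w0: ◇(¬p ∧ ¬q) is T. ✗
w1: ◇(¬p ∧ ¬q) is T. ✗
w2: ◇(¬p ∧ ¬q) is T. ✗
w3: ◇(¬p ∧ ¬q) is T. ✗
w4: ◇(¬p ∧ ¬q) is T. ✗
w5: ◇(¬p ∧ ¬q) is T. ✗
w6: ◇(¬p ∧ ¬q) is T. ✗
w7: ◇(¬p ∧ ¬q) is T. ✗
— 0 worlds.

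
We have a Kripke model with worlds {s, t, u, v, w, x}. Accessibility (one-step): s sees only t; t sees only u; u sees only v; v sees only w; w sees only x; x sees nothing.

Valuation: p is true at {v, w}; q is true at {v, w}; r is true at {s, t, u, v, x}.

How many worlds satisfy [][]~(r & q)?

5

s: successors {t}; []~(r & q) there: t:T. ✓
t: successors {u}; []~(r & q) there: u:F. ✗
u: successors {v}; []~(r & q) there: v:T. ✓
v: successors {w}; []~(r & q) there: w:T. ✓
w: successors {x}; []~(r & q) there: x:T. ✓
x: no successors, so [][]~(r & q) holds vacuously. ✓
Satisfying worlds: {s, u, v, w, x}.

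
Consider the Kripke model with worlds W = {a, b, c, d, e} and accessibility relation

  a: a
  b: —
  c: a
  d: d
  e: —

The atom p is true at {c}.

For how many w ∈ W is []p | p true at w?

3

a: []p is F, p is F. ✗
b: []p is T, p is F. ✓
c: []p is F, p is T. ✓
d: []p is F, p is F. ✗
e: []p is T, p is F. ✓
Satisfying worlds: {b, c, e}.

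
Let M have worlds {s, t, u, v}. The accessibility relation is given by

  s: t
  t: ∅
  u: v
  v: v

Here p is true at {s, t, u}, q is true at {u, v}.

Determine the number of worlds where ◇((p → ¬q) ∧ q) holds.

2

s: successors {t}; (p → ¬q) ∧ q there: t:F. ✗
t: no successors, so ◇((p → ¬q) ∧ q) fails. ✗
u: successors {v}; (p → ¬q) ∧ q there: v:T. ✓
v: successors {v}; (p → ¬q) ∧ q there: v:T. ✓
Satisfying worlds: {u, v}.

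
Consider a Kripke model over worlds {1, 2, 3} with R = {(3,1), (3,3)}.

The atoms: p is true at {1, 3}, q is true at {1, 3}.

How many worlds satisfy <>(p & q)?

1: no successors, so <>(p & q) fails. ✗
2: no successors, so <>(p & q) fails. ✗
3: successors {1, 3}; p & q there: 1:T, 3:T. ✓
Satisfying worlds: {3}.

1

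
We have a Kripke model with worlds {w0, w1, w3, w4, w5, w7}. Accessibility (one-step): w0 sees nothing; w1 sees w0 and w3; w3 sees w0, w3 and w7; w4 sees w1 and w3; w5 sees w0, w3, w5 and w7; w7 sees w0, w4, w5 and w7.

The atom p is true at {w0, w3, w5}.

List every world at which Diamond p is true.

{w1, w3, w4, w5, w7}

w0: no successors, so Diamond p fails. ✗
w1: successors {w0, w3}; p there: w0:T, w3:T. ✓
w3: successors {w0, w3, w7}; p there: w0:T, w3:T, w7:F. ✓
w4: successors {w1, w3}; p there: w1:F, w3:T. ✓
w5: successors {w0, w3, w5, w7}; p there: w0:T, w3:T, w5:T, w7:F. ✓
w7: successors {w0, w4, w5, w7}; p there: w0:T, w4:F, w5:T, w7:F. ✓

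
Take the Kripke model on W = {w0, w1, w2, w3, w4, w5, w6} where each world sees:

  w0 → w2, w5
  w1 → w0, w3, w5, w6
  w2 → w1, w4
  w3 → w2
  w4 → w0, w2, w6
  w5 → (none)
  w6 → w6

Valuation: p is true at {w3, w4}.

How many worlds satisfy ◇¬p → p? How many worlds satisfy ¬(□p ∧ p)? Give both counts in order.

3 and 7

For ◇¬p → p:
w0: ◇¬p is T, p is F. ✗
w1: ◇¬p is T, p is F. ✗
w2: ◇¬p is T, p is F. ✗
w3: ◇¬p is T, p is T. ✓
w4: ◇¬p is T, p is T. ✓
w5: ◇¬p is F, p is F. ✓
w6: ◇¬p is T, p is F. ✗
— 3 worlds.
For ¬(□p ∧ p):
w0: □p ∧ p is F. ✓
w1: □p ∧ p is F. ✓
w2: □p ∧ p is F. ✓
w3: □p ∧ p is F. ✓
w4: □p ∧ p is F. ✓
w5: □p ∧ p is F. ✓
w6: □p ∧ p is F. ✓
— 7 worlds.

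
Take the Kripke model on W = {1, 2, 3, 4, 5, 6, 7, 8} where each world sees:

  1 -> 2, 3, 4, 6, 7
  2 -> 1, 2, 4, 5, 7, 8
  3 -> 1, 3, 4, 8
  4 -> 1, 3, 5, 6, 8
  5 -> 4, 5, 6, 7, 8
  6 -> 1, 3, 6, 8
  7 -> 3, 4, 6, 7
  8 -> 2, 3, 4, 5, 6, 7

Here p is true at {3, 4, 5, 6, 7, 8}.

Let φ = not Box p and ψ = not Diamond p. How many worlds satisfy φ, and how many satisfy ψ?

6 and 0

For not Box p:
1: Box p is F. ✓
2: Box p is F. ✓
3: Box p is F. ✓
4: Box p is F. ✓
5: Box p is T. ✗
6: Box p is F. ✓
7: Box p is T. ✗
8: Box p is F. ✓
— 6 worlds.
For not Diamond p:
1: Diamond p is T. ✗
2: Diamond p is T. ✗
3: Diamond p is T. ✗
4: Diamond p is T. ✗
5: Diamond p is T. ✗
6: Diamond p is T. ✗
7: Diamond p is T. ✗
8: Diamond p is T. ✗
— 0 worlds.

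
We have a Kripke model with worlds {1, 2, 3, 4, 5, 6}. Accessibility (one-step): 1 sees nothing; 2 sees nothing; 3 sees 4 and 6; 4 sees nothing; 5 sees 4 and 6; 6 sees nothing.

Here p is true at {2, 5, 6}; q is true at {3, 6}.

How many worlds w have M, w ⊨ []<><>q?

1: no successors, so []<><>q holds vacuously. ✓
2: no successors, so []<><>q holds vacuously. ✓
3: successors {4, 6}; <><>q there: 4:F, 6:F. ✗
4: no successors, so []<><>q holds vacuously. ✓
5: successors {4, 6}; <><>q there: 4:F, 6:F. ✗
6: no successors, so []<><>q holds vacuously. ✓
Satisfying worlds: {1, 2, 4, 6}.

4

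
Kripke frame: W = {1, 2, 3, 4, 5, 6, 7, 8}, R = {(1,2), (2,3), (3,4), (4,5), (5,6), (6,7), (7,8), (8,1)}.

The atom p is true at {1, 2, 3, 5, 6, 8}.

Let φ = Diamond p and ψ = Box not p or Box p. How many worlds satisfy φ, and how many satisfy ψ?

6 and 8

For Diamond p:
1: successors {2}; p there: 2:T. ✓
2: successors {3}; p there: 3:T. ✓
3: successors {4}; p there: 4:F. ✗
4: successors {5}; p there: 5:T. ✓
5: successors {6}; p there: 6:T. ✓
6: successors {7}; p there: 7:F. ✗
7: successors {8}; p there: 8:T. ✓
8: successors {1}; p there: 1:T. ✓
— 6 worlds.
For Box not p or Box p:
1: Box not p is F, Box p is T. ✓
2: Box not p is F, Box p is T. ✓
3: Box not p is T, Box p is F. ✓
4: Box not p is F, Box p is T. ✓
5: Box not p is F, Box p is T. ✓
6: Box not p is T, Box p is F. ✓
7: Box not p is F, Box p is T. ✓
8: Box not p is F, Box p is T. ✓
— 8 worlds.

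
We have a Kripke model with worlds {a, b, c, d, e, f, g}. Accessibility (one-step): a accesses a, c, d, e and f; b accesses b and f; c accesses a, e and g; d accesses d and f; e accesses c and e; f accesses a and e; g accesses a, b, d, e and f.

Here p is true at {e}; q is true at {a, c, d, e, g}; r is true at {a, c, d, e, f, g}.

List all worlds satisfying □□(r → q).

a: successors {a, c, d, e, f}; □(r → q) there: a:F, c:T, d:F, e:T, f:T. ✗
b: successors {b, f}; □(r → q) there: b:F, f:T. ✗
c: successors {a, e, g}; □(r → q) there: a:F, e:T, g:F. ✗
d: successors {d, f}; □(r → q) there: d:F, f:T. ✗
e: successors {c, e}; □(r → q) there: c:T, e:T. ✓
f: successors {a, e}; □(r → q) there: a:F, e:T. ✗
g: successors {a, b, d, e, f}; □(r → q) there: a:F, b:F, d:F, e:T, f:T. ✗

{e}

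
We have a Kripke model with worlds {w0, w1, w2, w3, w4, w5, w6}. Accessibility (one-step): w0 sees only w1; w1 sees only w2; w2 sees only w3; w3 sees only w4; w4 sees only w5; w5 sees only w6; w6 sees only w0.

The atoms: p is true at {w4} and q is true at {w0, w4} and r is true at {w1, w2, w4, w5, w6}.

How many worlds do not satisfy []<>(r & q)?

w0: successors {w1}; <>(r & q) there: w1:F. ✗
w1: successors {w2}; <>(r & q) there: w2:F. ✗
w2: successors {w3}; <>(r & q) there: w3:T. ✓
w3: successors {w4}; <>(r & q) there: w4:F. ✗
w4: successors {w5}; <>(r & q) there: w5:F. ✗
w5: successors {w6}; <>(r & q) there: w6:F. ✗
w6: successors {w0}; <>(r & q) there: w0:F. ✗
Satisfying worlds: {w2}.
So []<>(r & q) fails at the other 6 worlds.

6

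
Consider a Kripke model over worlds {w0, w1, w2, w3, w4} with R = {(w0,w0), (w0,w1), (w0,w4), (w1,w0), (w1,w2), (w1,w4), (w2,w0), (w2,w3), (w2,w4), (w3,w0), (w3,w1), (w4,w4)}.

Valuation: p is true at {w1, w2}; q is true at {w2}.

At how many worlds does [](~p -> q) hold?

0

w0: successors {w0, w1, w4}; ~p -> q there: w0:F, w1:T, w4:F. ✗
w1: successors {w0, w2, w4}; ~p -> q there: w0:F, w2:T, w4:F. ✗
w2: successors {w0, w3, w4}; ~p -> q there: w0:F, w3:F, w4:F. ✗
w3: successors {w0, w1}; ~p -> q there: w0:F, w1:T. ✗
w4: successors {w4}; ~p -> q there: w4:F. ✗
Satisfying worlds: ∅.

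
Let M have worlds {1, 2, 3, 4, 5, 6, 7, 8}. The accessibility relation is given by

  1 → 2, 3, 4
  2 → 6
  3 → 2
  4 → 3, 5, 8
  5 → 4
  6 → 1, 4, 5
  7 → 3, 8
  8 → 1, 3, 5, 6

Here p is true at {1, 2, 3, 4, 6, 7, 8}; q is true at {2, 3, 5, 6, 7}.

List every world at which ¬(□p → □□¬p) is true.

1: □p → □□¬p is F. ✓
2: □p → □□¬p is F. ✓
3: □p → □□¬p is F. ✓
4: □p → □□¬p is T. ✗
5: □p → □□¬p is F. ✓
6: □p → □□¬p is T. ✗
7: □p → □□¬p is F. ✓
8: □p → □□¬p is T. ✗

{1, 2, 3, 5, 7}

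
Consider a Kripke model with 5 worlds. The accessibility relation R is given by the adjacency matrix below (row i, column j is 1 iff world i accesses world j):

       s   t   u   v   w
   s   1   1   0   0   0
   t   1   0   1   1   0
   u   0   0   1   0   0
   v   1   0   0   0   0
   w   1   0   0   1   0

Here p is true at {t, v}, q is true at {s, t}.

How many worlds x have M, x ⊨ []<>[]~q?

1

s: successors {s, t}; <>[]~q there: s:F, t:T. ✗
t: successors {s, u, v}; <>[]~q there: s:F, u:T, v:F. ✗
u: successors {u}; <>[]~q there: u:T. ✓
v: successors {s}; <>[]~q there: s:F. ✗
w: successors {s, v}; <>[]~q there: s:F, v:F. ✗
Satisfying worlds: {u}.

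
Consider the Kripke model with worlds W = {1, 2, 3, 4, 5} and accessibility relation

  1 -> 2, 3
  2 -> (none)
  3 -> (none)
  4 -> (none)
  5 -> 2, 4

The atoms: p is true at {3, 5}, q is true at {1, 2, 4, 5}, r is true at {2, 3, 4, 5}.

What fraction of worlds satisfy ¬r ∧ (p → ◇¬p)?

1: ¬r is T, p → ◇¬p is T. ✓
2: ¬r is F, p → ◇¬p is T. ✗
3: ¬r is F, p → ◇¬p is F. ✗
4: ¬r is F, p → ◇¬p is T. ✗
5: ¬r is F, p → ◇¬p is T. ✗
That's 1 of 5 worlds, so 1/5.

1/5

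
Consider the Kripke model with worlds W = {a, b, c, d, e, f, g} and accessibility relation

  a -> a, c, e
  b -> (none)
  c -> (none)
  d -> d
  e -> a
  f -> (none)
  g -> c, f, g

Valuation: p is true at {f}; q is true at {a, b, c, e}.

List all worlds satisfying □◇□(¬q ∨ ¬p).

{b, c, d, e, f}

a: successors {a, c, e}; ◇□(¬q ∨ ¬p) there: a:T, c:F, e:T. ✗
b: no successors, so □◇□(¬q ∨ ¬p) holds vacuously. ✓
c: no successors, so □◇□(¬q ∨ ¬p) holds vacuously. ✓
d: successors {d}; ◇□(¬q ∨ ¬p) there: d:T. ✓
e: successors {a}; ◇□(¬q ∨ ¬p) there: a:T. ✓
f: no successors, so □◇□(¬q ∨ ¬p) holds vacuously. ✓
g: successors {c, f, g}; ◇□(¬q ∨ ¬p) there: c:F, f:F, g:T. ✗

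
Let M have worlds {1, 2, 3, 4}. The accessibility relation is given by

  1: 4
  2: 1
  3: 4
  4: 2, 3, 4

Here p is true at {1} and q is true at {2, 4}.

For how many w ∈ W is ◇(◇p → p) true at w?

1: successors {4}; ◇p → p there: 4:T. ✓
2: successors {1}; ◇p → p there: 1:T. ✓
3: successors {4}; ◇p → p there: 4:T. ✓
4: successors {2, 3, 4}; ◇p → p there: 2:F, 3:T, 4:T. ✓
Satisfying worlds: {1, 2, 3, 4}.

4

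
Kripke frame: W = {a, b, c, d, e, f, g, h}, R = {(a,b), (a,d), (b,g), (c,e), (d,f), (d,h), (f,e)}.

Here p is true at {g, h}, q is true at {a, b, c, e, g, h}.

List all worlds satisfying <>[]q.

a: successors {b, d}; []q there: b:T, d:F. ✓
b: successors {g}; []q there: g:T. ✓
c: successors {e}; []q there: e:T. ✓
d: successors {f, h}; []q there: f:T, h:T. ✓
e: no successors, so <>[]q fails. ✗
f: successors {e}; []q there: e:T. ✓
g: no successors, so <>[]q fails. ✗
h: no successors, so <>[]q fails. ✗

{a, b, c, d, f}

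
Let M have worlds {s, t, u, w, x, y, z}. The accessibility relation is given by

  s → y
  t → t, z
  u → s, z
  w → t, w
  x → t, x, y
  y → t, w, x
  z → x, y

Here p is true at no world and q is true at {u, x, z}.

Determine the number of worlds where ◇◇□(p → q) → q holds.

3

s: ◇◇□(p → q) is T, q is F. ✗
t: ◇◇□(p → q) is T, q is F. ✗
u: ◇◇□(p → q) is T, q is T. ✓
w: ◇◇□(p → q) is T, q is F. ✗
x: ◇◇□(p → q) is T, q is T. ✓
y: ◇◇□(p → q) is T, q is F. ✗
z: ◇◇□(p → q) is T, q is T. ✓
Satisfying worlds: {u, x, z}.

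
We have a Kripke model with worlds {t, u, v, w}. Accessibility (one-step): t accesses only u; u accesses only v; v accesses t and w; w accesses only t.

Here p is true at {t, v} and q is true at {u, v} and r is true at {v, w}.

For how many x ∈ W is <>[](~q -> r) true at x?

t: successors {u}; [](~q -> r) there: u:T. ✓
u: successors {v}; [](~q -> r) there: v:F. ✗
v: successors {t, w}; [](~q -> r) there: t:T, w:F. ✓
w: successors {t}; [](~q -> r) there: t:T. ✓
Satisfying worlds: {t, v, w}.

3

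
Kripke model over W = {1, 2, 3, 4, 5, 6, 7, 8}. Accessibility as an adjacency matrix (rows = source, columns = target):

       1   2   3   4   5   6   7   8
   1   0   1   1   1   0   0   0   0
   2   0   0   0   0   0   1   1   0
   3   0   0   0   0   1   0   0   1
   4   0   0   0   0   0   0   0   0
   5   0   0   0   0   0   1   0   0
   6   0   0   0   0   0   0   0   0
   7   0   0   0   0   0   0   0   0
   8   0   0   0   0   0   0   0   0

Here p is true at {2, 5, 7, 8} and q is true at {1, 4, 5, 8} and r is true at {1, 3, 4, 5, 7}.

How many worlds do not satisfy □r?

4

1: successors {2, 3, 4}; r there: 2:F, 3:T, 4:T. ✗
2: successors {6, 7}; r there: 6:F, 7:T. ✗
3: successors {5, 8}; r there: 5:T, 8:F. ✗
4: no successors, so □r holds vacuously. ✓
5: successors {6}; r there: 6:F. ✗
6: no successors, so □r holds vacuously. ✓
7: no successors, so □r holds vacuously. ✓
8: no successors, so □r holds vacuously. ✓
Satisfying worlds: {4, 6, 7, 8}.
So □r fails at the other 4 worlds.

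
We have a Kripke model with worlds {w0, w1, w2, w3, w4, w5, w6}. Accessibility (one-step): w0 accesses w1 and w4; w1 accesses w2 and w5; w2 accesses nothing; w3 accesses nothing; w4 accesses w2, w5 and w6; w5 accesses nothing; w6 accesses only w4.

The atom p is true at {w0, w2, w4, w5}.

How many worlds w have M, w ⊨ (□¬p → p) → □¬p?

3

w0: □¬p → p is T, □¬p is F. ✗
w1: □¬p → p is T, □¬p is F. ✗
w2: □¬p → p is T, □¬p is T. ✓
w3: □¬p → p is F, □¬p is T. ✓
w4: □¬p → p is T, □¬p is F. ✗
w5: □¬p → p is T, □¬p is T. ✓
w6: □¬p → p is T, □¬p is F. ✗
Satisfying worlds: {w2, w3, w5}.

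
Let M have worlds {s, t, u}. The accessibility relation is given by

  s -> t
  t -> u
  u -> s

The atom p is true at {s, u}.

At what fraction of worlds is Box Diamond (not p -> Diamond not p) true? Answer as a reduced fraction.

s: successors {t}; Diamond (not p -> Diamond not p) there: t:T. ✓
t: successors {u}; Diamond (not p -> Diamond not p) there: u:T. ✓
u: successors {s}; Diamond (not p -> Diamond not p) there: s:F. ✗
That's 2 of 3 worlds, so 2/3.

2/3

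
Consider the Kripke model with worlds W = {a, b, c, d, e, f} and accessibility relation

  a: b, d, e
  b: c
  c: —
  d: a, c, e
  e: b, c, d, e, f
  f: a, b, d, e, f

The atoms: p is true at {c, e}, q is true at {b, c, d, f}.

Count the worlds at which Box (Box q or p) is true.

a: successors {b, d, e}; Box q or p there: b:T, d:F, e:T. ✗
b: successors {c}; Box q or p there: c:T. ✓
c: no successors, so Box (Box q or p) holds vacuously. ✓
d: successors {a, c, e}; Box q or p there: a:F, c:T, e:T. ✗
e: successors {b, c, d, e, f}; Box q or p there: b:T, c:T, d:F, e:T, f:F. ✗
f: successors {a, b, d, e, f}; Box q or p there: a:F, b:T, d:F, e:T, f:F. ✗
Satisfying worlds: {b, c}.

2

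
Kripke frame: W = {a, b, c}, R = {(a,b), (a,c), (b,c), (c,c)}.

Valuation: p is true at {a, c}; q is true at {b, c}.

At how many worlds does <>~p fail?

a: successors {b, c}; ~p there: b:T, c:F. ✓
b: successors {c}; ~p there: c:F. ✗
c: successors {c}; ~p there: c:F. ✗
Satisfying worlds: {a}.
So <>~p fails at the other 2 worlds.

2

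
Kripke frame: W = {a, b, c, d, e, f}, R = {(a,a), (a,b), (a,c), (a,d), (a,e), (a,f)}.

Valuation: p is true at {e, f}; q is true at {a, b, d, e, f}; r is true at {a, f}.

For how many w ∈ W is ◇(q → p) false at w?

5

a: successors {a, b, c, d, e, f}; q → p there: a:F, b:F, c:T, d:F, e:T, f:T. ✓
b: no successors, so ◇(q → p) fails. ✗
c: no successors, so ◇(q → p) fails. ✗
d: no successors, so ◇(q → p) fails. ✗
e: no successors, so ◇(q → p) fails. ✗
f: no successors, so ◇(q → p) fails. ✗
Satisfying worlds: {a}.
So ◇(q → p) fails at the other 5 worlds.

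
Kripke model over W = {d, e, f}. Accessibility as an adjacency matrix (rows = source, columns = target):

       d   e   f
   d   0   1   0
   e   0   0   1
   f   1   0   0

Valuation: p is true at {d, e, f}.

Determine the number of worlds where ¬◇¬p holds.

3

d: ◇¬p is F. ✓
e: ◇¬p is F. ✓
f: ◇¬p is F. ✓
Satisfying worlds: {d, e, f}.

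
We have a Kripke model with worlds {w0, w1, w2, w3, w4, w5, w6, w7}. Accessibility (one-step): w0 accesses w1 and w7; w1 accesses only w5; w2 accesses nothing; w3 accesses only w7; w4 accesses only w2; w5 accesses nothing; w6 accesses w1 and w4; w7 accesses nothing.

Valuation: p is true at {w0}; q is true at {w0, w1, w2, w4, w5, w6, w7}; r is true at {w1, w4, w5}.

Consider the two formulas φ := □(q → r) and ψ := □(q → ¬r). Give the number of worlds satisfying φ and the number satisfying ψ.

5 and 5

For □(q → r):
w0: successors {w1, w7}; q → r there: w1:T, w7:F. ✗
w1: successors {w5}; q → r there: w5:T. ✓
w2: no successors, so □(q → r) holds vacuously. ✓
w3: successors {w7}; q → r there: w7:F. ✗
w4: successors {w2}; q → r there: w2:F. ✗
w5: no successors, so □(q → r) holds vacuously. ✓
w6: successors {w1, w4}; q → r there: w1:T, w4:T. ✓
w7: no successors, so □(q → r) holds vacuously. ✓
— 5 worlds.
For □(q → ¬r):
w0: successors {w1, w7}; q → ¬r there: w1:F, w7:T. ✗
w1: successors {w5}; q → ¬r there: w5:F. ✗
w2: no successors, so □(q → ¬r) holds vacuously. ✓
w3: successors {w7}; q → ¬r there: w7:T. ✓
w4: successors {w2}; q → ¬r there: w2:T. ✓
w5: no successors, so □(q → ¬r) holds vacuously. ✓
w6: successors {w1, w4}; q → ¬r there: w1:F, w4:F. ✗
w7: no successors, so □(q → ¬r) holds vacuously. ✓
— 5 worlds.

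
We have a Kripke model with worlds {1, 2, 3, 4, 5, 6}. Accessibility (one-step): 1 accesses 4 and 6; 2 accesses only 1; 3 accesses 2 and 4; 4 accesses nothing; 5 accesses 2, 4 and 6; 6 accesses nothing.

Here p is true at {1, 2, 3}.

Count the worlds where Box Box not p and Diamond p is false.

5

1: Box Box not p is T, Diamond p is F. ✗
2: Box Box not p is T, Diamond p is T. ✓
3: Box Box not p is F, Diamond p is T. ✗
4: Box Box not p is T, Diamond p is F. ✗
5: Box Box not p is F, Diamond p is T. ✗
6: Box Box not p is T, Diamond p is F. ✗
Satisfying worlds: {2}.
So Box Box not p and Diamond p fails at the other 5 worlds.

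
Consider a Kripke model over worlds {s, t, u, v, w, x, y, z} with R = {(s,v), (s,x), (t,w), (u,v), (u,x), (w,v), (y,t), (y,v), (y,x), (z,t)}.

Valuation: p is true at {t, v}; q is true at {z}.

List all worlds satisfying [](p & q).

s: successors {v, x}; p & q there: v:F, x:F. ✗
t: successors {w}; p & q there: w:F. ✗
u: successors {v, x}; p & q there: v:F, x:F. ✗
v: no successors, so [](p & q) holds vacuously. ✓
w: successors {v}; p & q there: v:F. ✗
x: no successors, so [](p & q) holds vacuously. ✓
y: successors {t, v, x}; p & q there: t:F, v:F, x:F. ✗
z: successors {t}; p & q there: t:F. ✗

{v, x}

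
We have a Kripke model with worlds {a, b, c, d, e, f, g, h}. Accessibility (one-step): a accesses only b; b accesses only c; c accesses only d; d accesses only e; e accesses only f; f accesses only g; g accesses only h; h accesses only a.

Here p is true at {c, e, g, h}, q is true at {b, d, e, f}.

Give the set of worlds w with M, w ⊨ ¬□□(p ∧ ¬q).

a: □□(p ∧ ¬q) is T. ✗
b: □□(p ∧ ¬q) is F. ✓
c: □□(p ∧ ¬q) is F. ✓
d: □□(p ∧ ¬q) is F. ✓
e: □□(p ∧ ¬q) is T. ✗
f: □□(p ∧ ¬q) is T. ✗
g: □□(p ∧ ¬q) is F. ✓
h: □□(p ∧ ¬q) is F. ✓

{b, c, d, g, h}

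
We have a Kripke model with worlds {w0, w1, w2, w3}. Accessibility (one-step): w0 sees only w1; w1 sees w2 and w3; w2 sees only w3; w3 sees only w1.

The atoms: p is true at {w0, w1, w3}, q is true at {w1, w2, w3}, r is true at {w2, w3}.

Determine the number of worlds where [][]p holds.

2

w0: successors {w1}; []p there: w1:F. ✗
w1: successors {w2, w3}; []p there: w2:T, w3:T. ✓
w2: successors {w3}; []p there: w3:T. ✓
w3: successors {w1}; []p there: w1:F. ✗
Satisfying worlds: {w1, w2}.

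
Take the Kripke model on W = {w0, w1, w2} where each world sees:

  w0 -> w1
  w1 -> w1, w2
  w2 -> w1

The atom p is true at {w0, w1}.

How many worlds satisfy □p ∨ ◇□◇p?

3

w0: □p is T, ◇□◇p is T. ✓
w1: □p is F, ◇□◇p is T. ✓
w2: □p is T, ◇□◇p is T. ✓
Satisfying worlds: {w0, w1, w2}.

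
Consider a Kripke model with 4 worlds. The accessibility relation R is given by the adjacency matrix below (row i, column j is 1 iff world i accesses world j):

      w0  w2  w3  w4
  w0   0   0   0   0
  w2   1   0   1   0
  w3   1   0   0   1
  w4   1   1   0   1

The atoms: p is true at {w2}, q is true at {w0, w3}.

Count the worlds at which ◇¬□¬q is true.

3

w0: no successors, so ◇¬□¬q fails. ✗
w2: successors {w0, w3}; ¬□¬q there: w0:F, w3:T. ✓
w3: successors {w0, w4}; ¬□¬q there: w0:F, w4:T. ✓
w4: successors {w0, w2, w4}; ¬□¬q there: w0:F, w2:T, w4:T. ✓
Satisfying worlds: {w2, w3, w4}.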